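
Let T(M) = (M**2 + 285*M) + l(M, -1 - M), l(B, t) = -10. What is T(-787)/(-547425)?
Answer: -14632/20275 ≈ -0.72168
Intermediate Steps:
T(M) = -10 + M**2 + 285*M (T(M) = (M**2 + 285*M) - 10 = -10 + M**2 + 285*M)
T(-787)/(-547425) = (-10 + (-787)**2 + 285*(-787))/(-547425) = (-10 + 619369 - 224295)*(-1/547425) = 395064*(-1/547425) = -14632/20275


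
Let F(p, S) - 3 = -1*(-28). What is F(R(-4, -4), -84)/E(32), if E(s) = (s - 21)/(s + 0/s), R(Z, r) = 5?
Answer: 992/11 ≈ 90.182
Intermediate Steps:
E(s) = (-21 + s)/s (E(s) = (-21 + s)/(s + 0) = (-21 + s)/s)
F(p, S) = 31 (F(p, S) = 3 - 1*(-28) = 3 + 28 = 31)
F(R(-4, -4), -84)/E(32) = 31/(((-21 + 32)/32)) = 31/(((1/32)*11)) = 31/(11/32) = 31*(32/11) = 992/11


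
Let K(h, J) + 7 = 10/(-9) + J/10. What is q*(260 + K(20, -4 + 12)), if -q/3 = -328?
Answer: 3729688/15 ≈ 2.4865e+5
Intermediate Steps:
q = 984 (q = -3*(-328) = 984)
K(h, J) = -73/9 + J/10 (K(h, J) = -7 + (10/(-9) + J/10) = -7 + (10*(-1/9) + J*(1/10)) = -7 + (-10/9 + J/10) = -73/9 + J/10)
q*(260 + K(20, -4 + 12)) = 984*(260 + (-73/9 + (-4 + 12)/10)) = 984*(260 + (-73/9 + (1/10)*8)) = 984*(260 + (-73/9 + 4/5)) = 984*(260 - 329/45) = 984*(11371/45) = 3729688/15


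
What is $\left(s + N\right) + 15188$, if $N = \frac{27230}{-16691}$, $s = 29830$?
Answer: $\frac{751368208}{16691} \approx 45016.0$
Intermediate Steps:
$N = - \frac{27230}{16691}$ ($N = 27230 \left(- \frac{1}{16691}\right) = - \frac{27230}{16691} \approx -1.6314$)
$\left(s + N\right) + 15188 = \left(29830 - \frac{27230}{16691}\right) + 15188 = \frac{497865300}{16691} + 15188 = \frac{751368208}{16691}$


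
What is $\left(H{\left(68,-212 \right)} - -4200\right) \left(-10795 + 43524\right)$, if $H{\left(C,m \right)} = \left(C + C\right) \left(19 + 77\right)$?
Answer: $564771624$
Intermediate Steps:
$H{\left(C,m \right)} = 192 C$ ($H{\left(C,m \right)} = 2 C 96 = 192 C$)
$\left(H{\left(68,-212 \right)} - -4200\right) \left(-10795 + 43524\right) = \left(192 \cdot 68 - -4200\right) \left(-10795 + 43524\right) = \left(13056 + 4200\right) 32729 = 17256 \cdot 32729 = 564771624$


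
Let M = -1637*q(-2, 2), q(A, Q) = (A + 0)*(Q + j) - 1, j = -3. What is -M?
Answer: 1637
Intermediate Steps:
q(A, Q) = -1 + A*(-3 + Q) (q(A, Q) = (A + 0)*(Q - 3) - 1 = A*(-3 + Q) - 1 = -1 + A*(-3 + Q))
M = -1637 (M = -1637*(-1 - 3*(-2) - 2*2) = -1637*(-1 + 6 - 4) = -1637*1 = -1637)
-M = -1*(-1637) = 1637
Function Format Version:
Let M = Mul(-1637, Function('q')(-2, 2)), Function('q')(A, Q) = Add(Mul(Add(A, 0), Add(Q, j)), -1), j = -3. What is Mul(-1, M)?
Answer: 1637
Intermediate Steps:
Function('q')(A, Q) = Add(-1, Mul(A, Add(-3, Q))) (Function('q')(A, Q) = Add(Mul(Add(A, 0), Add(Q, -3)), -1) = Add(Mul(A, Add(-3, Q)), -1) = Add(-1, Mul(A, Add(-3, Q))))
M = -1637 (M = Mul(-1637, Add(-1, Mul(-3, -2), Mul(-2, 2))) = Mul(-1637, Add(-1, 6, -4)) = Mul(-1637, 1) = -1637)
Mul(-1, M) = Mul(-1, -1637) = 1637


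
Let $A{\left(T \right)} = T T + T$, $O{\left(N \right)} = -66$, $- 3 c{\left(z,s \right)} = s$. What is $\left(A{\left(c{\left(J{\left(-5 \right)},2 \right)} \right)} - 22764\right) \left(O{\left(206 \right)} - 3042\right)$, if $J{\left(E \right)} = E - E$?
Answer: $\frac{212253608}{3} \approx 7.0751 \cdot 10^{7}$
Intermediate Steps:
$J{\left(E \right)} = 0$
$c{\left(z,s \right)} = - \frac{s}{3}$
$A{\left(T \right)} = T + T^{2}$ ($A{\left(T \right)} = T^{2} + T = T + T^{2}$)
$\left(A{\left(c{\left(J{\left(-5 \right)},2 \right)} \right)} - 22764\right) \left(O{\left(206 \right)} - 3042\right) = \left(\left(- \frac{1}{3}\right) 2 \left(1 - \frac{2}{3}\right) - 22764\right) \left(-66 - 3042\right) = \left(- \frac{2 \left(1 - \frac{2}{3}\right)}{3} - 22764\right) \left(-3108\right) = \left(\left(- \frac{2}{3}\right) \frac{1}{3} - 22764\right) \left(-3108\right) = \left(- \frac{2}{9} - 22764\right) \left(-3108\right) = \left(- \frac{204878}{9}\right) \left(-3108\right) = \frac{212253608}{3}$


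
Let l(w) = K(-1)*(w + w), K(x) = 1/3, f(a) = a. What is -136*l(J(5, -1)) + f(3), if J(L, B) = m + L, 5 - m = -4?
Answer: -3799/3 ≈ -1266.3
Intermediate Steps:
m = 9 (m = 5 - 1*(-4) = 5 + 4 = 9)
K(x) = 1/3
J(L, B) = 9 + L
l(w) = 2*w/3 (l(w) = (w + w)/3 = (2*w)/3 = 2*w/3)
-136*l(J(5, -1)) + f(3) = -272*(9 + 5)/3 + 3 = -272*14/3 + 3 = -136*28/3 + 3 = -3808/3 + 3 = -3799/3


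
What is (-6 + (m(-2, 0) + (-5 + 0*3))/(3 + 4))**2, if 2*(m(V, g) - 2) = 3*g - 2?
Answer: 2116/49 ≈ 43.184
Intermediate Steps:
m(V, g) = 1 + 3*g/2 (m(V, g) = 2 + (3*g - 2)/2 = 2 + (-2 + 3*g)/2 = 2 + (-1 + 3*g/2) = 1 + 3*g/2)
(-6 + (m(-2, 0) + (-5 + 0*3))/(3 + 4))**2 = (-6 + ((1 + (3/2)*0) + (-5 + 0*3))/(3 + 4))**2 = (-6 + ((1 + 0) + (-5 + 0))/7)**2 = (-6 + (1 - 5)*(1/7))**2 = (-6 - 4*1/7)**2 = (-6 - 4/7)**2 = (-46/7)**2 = 2116/49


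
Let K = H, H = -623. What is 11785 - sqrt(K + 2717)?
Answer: 11785 - sqrt(2094) ≈ 11739.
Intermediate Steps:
K = -623
11785 - sqrt(K + 2717) = 11785 - sqrt(-623 + 2717) = 11785 - sqrt(2094)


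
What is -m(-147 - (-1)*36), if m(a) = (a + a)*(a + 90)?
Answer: -4662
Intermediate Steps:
m(a) = 2*a*(90 + a) (m(a) = (2*a)*(90 + a) = 2*a*(90 + a))
-m(-147 - (-1)*36) = -2*(-147 - (-1)*36)*(90 + (-147 - (-1)*36)) = -2*(-147 - 1*(-36))*(90 + (-147 - 1*(-36))) = -2*(-147 + 36)*(90 + (-147 + 36)) = -2*(-111)*(90 - 111) = -2*(-111)*(-21) = -1*4662 = -4662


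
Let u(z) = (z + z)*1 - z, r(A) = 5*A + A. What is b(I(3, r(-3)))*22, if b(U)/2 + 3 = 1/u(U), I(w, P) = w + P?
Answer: -2024/15 ≈ -134.93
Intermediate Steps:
r(A) = 6*A
u(z) = z (u(z) = (2*z)*1 - z = 2*z - z = z)
I(w, P) = P + w
b(U) = -6 + 2/U
b(I(3, r(-3)))*22 = (-6 + 2/(6*(-3) + 3))*22 = (-6 + 2/(-18 + 3))*22 = (-6 + 2/(-15))*22 = (-6 + 2*(-1/15))*22 = (-6 - 2/15)*22 = -92/15*22 = -2024/15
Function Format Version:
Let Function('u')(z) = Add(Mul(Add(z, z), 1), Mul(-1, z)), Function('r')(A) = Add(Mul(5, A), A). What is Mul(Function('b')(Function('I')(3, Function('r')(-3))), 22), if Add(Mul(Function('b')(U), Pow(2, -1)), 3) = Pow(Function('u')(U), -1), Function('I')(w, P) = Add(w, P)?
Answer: Rational(-2024, 15) ≈ -134.93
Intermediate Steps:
Function('r')(A) = Mul(6, A)
Function('u')(z) = z (Function('u')(z) = Add(Mul(Mul(2, z), 1), Mul(-1, z)) = Add(Mul(2, z), Mul(-1, z)) = z)
Function('I')(w, P) = Add(P, w)
Function('b')(U) = Add(-6, Mul(2, Pow(U, -1)))
Mul(Function('b')(Function('I')(3, Function('r')(-3))), 22) = Mul(Add(-6, Mul(2, Pow(Add(Mul(6, -3), 3), -1))), 22) = Mul(Add(-6, Mul(2, Pow(Add(-18, 3), -1))), 22) = Mul(Add(-6, Mul(2, Pow(-15, -1))), 22) = Mul(Add(-6, Mul(2, Rational(-1, 15))), 22) = Mul(Add(-6, Rational(-2, 15)), 22) = Mul(Rational(-92, 15), 22) = Rational(-2024, 15)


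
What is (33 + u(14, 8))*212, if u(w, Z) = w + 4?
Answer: 10812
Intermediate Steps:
u(w, Z) = 4 + w
(33 + u(14, 8))*212 = (33 + (4 + 14))*212 = (33 + 18)*212 = 51*212 = 10812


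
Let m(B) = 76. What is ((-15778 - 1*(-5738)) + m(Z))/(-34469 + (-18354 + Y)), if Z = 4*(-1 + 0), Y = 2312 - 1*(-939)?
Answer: 2491/12393 ≈ 0.20100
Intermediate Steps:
Y = 3251 (Y = 2312 + 939 = 3251)
Z = -4 (Z = 4*(-1) = -4)
((-15778 - 1*(-5738)) + m(Z))/(-34469 + (-18354 + Y)) = ((-15778 - 1*(-5738)) + 76)/(-34469 + (-18354 + 3251)) = ((-15778 + 5738) + 76)/(-34469 - 15103) = (-10040 + 76)/(-49572) = -9964*(-1/49572) = 2491/12393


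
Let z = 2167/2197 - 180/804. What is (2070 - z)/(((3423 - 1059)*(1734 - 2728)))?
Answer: -38073712/43236320673 ≈ -0.00088060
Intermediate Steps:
z = 112234/147199 (z = 2167*(1/2197) - 180*1/804 = 2167/2197 - 15/67 = 112234/147199 ≈ 0.76246)
(2070 - z)/(((3423 - 1059)*(1734 - 2728))) = (2070 - 1*112234/147199)/(((3423 - 1059)*(1734 - 2728))) = (2070 - 112234/147199)/((2364*(-994))) = (304589696/147199)/(-2349816) = (304589696/147199)*(-1/2349816) = -38073712/43236320673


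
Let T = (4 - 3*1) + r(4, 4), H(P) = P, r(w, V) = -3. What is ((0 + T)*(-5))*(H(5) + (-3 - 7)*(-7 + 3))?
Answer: 450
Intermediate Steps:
T = -2 (T = (4 - 3*1) - 3 = (4 - 3) - 3 = 1 - 3 = -2)
((0 + T)*(-5))*(H(5) + (-3 - 7)*(-7 + 3)) = ((0 - 2)*(-5))*(5 + (-3 - 7)*(-7 + 3)) = (-2*(-5))*(5 - 10*(-4)) = 10*(5 + 40) = 10*45 = 450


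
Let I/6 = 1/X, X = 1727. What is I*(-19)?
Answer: -114/1727 ≈ -0.066010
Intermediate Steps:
I = 6/1727 ≈ 0.0034742
I*(-19) = (6/1727)*(-19) = -114/1727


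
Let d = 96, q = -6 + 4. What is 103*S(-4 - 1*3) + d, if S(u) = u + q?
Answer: -831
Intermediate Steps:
q = -2
S(u) = -2 + u (S(u) = u - 2 = -2 + u)
103*S(-4 - 1*3) + d = 103*(-2 + (-4 - 1*3)) + 96 = 103*(-2 + (-4 - 3)) + 96 = 103*(-2 - 7) + 96 = 103*(-9) + 96 = -927 + 96 = -831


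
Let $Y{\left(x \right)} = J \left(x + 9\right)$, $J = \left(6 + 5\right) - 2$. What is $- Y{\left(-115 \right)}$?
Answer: $954$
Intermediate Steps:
$J = 9$ ($J = 11 - 2 = 9$)
$Y{\left(x \right)} = 81 + 9 x$ ($Y{\left(x \right)} = 9 \left(x + 9\right) = 9 \left(9 + x\right) = 81 + 9 x$)
$- Y{\left(-115 \right)} = - (81 + 9 \left(-115\right)) = - (81 - 1035) = \left(-1\right) \left(-954\right) = 954$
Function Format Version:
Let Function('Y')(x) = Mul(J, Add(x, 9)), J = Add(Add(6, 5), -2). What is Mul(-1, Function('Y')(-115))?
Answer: 954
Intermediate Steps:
J = 9 (J = Add(11, -2) = 9)
Function('Y')(x) = Add(81, Mul(9, x)) (Function('Y')(x) = Mul(9, Add(x, 9)) = Mul(9, Add(9, x)) = Add(81, Mul(9, x)))
Mul(-1, Function('Y')(-115)) = Mul(-1, Add(81, Mul(9, -115))) = Mul(-1, Add(81, -1035)) = Mul(-1, -954) = 954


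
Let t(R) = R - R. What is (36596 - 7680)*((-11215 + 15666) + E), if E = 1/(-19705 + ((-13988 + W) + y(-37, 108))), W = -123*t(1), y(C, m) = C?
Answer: 2170611766882/16865 ≈ 1.2871e+8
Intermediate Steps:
t(R) = 0
W = 0 (W = -123*0 = 0)
E = -1/33730 (E = 1/(-19705 + ((-13988 + 0) - 37)) = 1/(-19705 + (-13988 - 37)) = 1/(-19705 - 14025) = 1/(-33730) = -1/33730 ≈ -2.9647e-5)
(36596 - 7680)*((-11215 + 15666) + E) = (36596 - 7680)*((-11215 + 15666) - 1/33730) = 28916*(4451 - 1/33730) = 28916*(150132229/33730) = 2170611766882/16865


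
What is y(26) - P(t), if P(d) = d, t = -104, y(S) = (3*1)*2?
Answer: 110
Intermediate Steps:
y(S) = 6 (y(S) = 3*2 = 6)
y(26) - P(t) = 6 - 1*(-104) = 6 + 104 = 110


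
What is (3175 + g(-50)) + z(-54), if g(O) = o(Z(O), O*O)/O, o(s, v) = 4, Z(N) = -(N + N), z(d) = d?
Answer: 78023/25 ≈ 3120.9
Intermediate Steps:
Z(N) = -2*N
g(O) = 4/O
(3175 + g(-50)) + z(-54) = (3175 + 4/(-50)) - 54 = (3175 + 4*(-1/50)) - 54 = (3175 - 2/25) - 54 = 79373/25 - 54 = 78023/25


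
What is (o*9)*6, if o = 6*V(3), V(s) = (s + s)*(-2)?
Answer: -3888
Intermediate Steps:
V(s) = -4*s (V(s) = (2*s)*(-2) = -4*s)
o = -72 (o = 6*(-4*3) = 6*(-12) = -72)
(o*9)*6 = -72*9*6 = -648*6 = -3888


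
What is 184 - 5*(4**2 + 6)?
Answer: 74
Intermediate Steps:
184 - 5*(4**2 + 6) = 184 - 5*(16 + 6) = 184 - 5*22 = 184 - 1*110 = 184 - 110 = 74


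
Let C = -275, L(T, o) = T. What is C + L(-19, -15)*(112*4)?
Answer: -8787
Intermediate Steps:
C + L(-19, -15)*(112*4) = -275 - 2128*4 = -275 - 19*448 = -275 - 8512 = -8787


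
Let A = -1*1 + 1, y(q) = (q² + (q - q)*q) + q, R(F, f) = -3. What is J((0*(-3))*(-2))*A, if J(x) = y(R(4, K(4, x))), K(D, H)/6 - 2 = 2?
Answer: 0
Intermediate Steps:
K(D, H) = 24 (K(D, H) = 12 + 6*2 = 12 + 12 = 24)
y(q) = q + q² (y(q) = (q² + 0*q) + q = (q² + 0) + q = q² + q = q + q²)
J(x) = 6 (J(x) = -3*(1 - 3) = -3*(-2) = 6)
A = 0 (A = -1 + 1 = 0)
J((0*(-3))*(-2))*A = 6*0 = 0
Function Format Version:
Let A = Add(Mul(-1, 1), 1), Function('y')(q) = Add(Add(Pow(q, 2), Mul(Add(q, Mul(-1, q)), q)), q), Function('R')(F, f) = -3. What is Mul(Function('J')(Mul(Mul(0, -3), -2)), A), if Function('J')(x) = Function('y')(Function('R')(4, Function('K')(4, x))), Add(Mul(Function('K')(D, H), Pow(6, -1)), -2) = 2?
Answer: 0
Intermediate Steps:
Function('K')(D, H) = 24 (Function('K')(D, H) = Add(12, Mul(6, 2)) = Add(12, 12) = 24)
Function('y')(q) = Add(q, Pow(q, 2)) (Function('y')(q) = Add(Add(Pow(q, 2), Mul(0, q)), q) = Add(Add(Pow(q, 2), 0), q) = Add(Pow(q, 2), q) = Add(q, Pow(q, 2)))
Function('J')(x) = 6 (Function('J')(x) = Mul(-3, Add(1, -3)) = Mul(-3, -2) = 6)
A = 0 (A = Add(-1, 1) = 0)
Mul(Function('J')(Mul(Mul(0, -3), -2)), A) = Mul(6, 0) = 0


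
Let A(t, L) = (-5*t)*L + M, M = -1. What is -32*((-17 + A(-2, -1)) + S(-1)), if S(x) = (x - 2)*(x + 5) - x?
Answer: 1248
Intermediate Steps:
A(t, L) = -1 - 5*L*t (A(t, L) = (-5*t)*L - 1 = -5*L*t - 1 = -1 - 5*L*t)
S(x) = -x + (-2 + x)*(5 + x) (S(x) = (-2 + x)*(5 + x) - x = -x + (-2 + x)*(5 + x))
-32*((-17 + A(-2, -1)) + S(-1)) = -32*((-17 + (-1 - 5*(-1)*(-2))) + (-10 + (-1)² + 2*(-1))) = -32*((-17 + (-1 - 10)) + (-10 + 1 - 2)) = -32*((-17 - 11) - 11) = -32*(-28 - 11) = -32*(-39) = 1248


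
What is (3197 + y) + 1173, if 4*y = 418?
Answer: 8949/2 ≈ 4474.5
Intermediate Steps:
y = 209/2 (y = (¼)*418 = 209/2 ≈ 104.50)
(3197 + y) + 1173 = (3197 + 209/2) + 1173 = 6603/2 + 1173 = 8949/2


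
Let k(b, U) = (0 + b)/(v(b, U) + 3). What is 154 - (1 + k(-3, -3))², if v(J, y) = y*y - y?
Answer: 3834/25 ≈ 153.36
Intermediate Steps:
v(J, y) = y² - y
k(b, U) = b/(3 + U*(-1 + U)) (k(b, U) = (0 + b)/(U*(-1 + U) + 3) = b/(3 + U*(-1 + U)))
154 - (1 + k(-3, -3))² = 154 - (1 - 3/(3 - 3*(-1 - 3)))² = 154 - (1 - 3/(3 - 3*(-4)))² = 154 - (1 - 3/(3 + 12))² = 154 - (1 - 3/15)² = 154 - (1 - 3*1/15)² = 154 - (1 - ⅕)² = 154 - (⅘)² = 154 - 1*16/25 = 154 - 16/25 = 3834/25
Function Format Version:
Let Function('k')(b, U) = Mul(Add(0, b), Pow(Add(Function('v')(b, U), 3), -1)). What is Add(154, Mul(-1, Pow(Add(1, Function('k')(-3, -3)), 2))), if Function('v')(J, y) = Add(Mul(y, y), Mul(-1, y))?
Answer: Rational(3834, 25) ≈ 153.36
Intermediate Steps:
Function('v')(J, y) = Add(Pow(y, 2), Mul(-1, y))
Function('k')(b, U) = Mul(b, Pow(Add(3, Mul(U, Add(-1, U))), -1)) (Function('k')(b, U) = Mul(Add(0, b), Pow(Add(Mul(U, Add(-1, U)), 3), -1)) = Mul(b, Pow(Add(3, Mul(U, Add(-1, U))), -1)))
Add(154, Mul(-1, Pow(Add(1, Function('k')(-3, -3)), 2))) = Add(154, Mul(-1, Pow(Add(1, Mul(-3, Pow(Add(3, Mul(-3, Add(-1, -3))), -1))), 2))) = Add(154, Mul(-1, Pow(Add(1, Mul(-3, Pow(Add(3, Mul(-3, -4)), -1))), 2))) = Add(154, Mul(-1, Pow(Add(1, Mul(-3, Pow(Add(3, 12), -1))), 2))) = Add(154, Mul(-1, Pow(Add(1, Mul(-3, Pow(15, -1))), 2))) = Add(154, Mul(-1, Pow(Add(1, Mul(-3, Rational(1, 15))), 2))) = Add(154, Mul(-1, Pow(Add(1, Rational(-1, 5)), 2))) = Add(154, Mul(-1, Pow(Rational(4, 5), 2))) = Add(154, Mul(-1, Rational(16, 25))) = Add(154, Rational(-16, 25)) = Rational(3834, 25)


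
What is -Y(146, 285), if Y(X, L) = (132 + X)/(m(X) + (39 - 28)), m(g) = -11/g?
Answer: -40588/1595 ≈ -25.447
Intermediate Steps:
Y(X, L) = (132 + X)/(11 - 11/X) (Y(X, L) = (132 + X)/(-11/X + (39 - 28)) = (132 + X)/(-11/X + 11) = (132 + X)/(11 - 11/X))
-Y(146, 285) = -146*(132 + 146)/(11*(-1 + 146)) = -146*278/(11*145) = -1*40588/1595 = -40588/1595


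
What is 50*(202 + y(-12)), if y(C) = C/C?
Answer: 10150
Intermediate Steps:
y(C) = 1
50*(202 + y(-12)) = 50*(202 + 1) = 50*203 = 10150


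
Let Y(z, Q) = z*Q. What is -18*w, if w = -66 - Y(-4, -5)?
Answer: 1548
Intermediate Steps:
Y(z, Q) = Q*z
w = -86 (w = -66 - (-5)*(-4) = -66 - 1*20 = -66 - 20 = -86)
-18*w = -18*(-86) = 1548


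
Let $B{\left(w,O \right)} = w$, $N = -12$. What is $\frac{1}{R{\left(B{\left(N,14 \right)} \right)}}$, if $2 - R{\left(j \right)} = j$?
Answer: $\frac{1}{14} \approx 0.071429$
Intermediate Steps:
$R{\left(j \right)} = 2 - j$
$\frac{1}{R{\left(B{\left(N,14 \right)} \right)}} = \frac{1}{2 - -12} = \frac{1}{2 + 12} = \frac{1}{14}$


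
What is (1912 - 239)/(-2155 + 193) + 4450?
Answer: 8729227/1962 ≈ 4449.1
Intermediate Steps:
(1912 - 239)/(-2155 + 193) + 4450 = 1673/(-1962) + 4450 = 1673*(-1/1962) + 4450 = -1673/1962 + 4450 = 8729227/1962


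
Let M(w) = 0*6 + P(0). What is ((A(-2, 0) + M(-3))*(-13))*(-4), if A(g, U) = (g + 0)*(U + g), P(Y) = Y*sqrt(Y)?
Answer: 208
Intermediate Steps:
P(Y) = Y**(3/2)
A(g, U) = g*(U + g)
M(w) = 0 (M(w) = 0*6 + 0**(3/2) = 0 + 0 = 0)
((A(-2, 0) + M(-3))*(-13))*(-4) = ((-2*(0 - 2) + 0)*(-13))*(-4) = ((-2*(-2) + 0)*(-13))*(-4) = ((4 + 0)*(-13))*(-4) = (4*(-13))*(-4) = -52*(-4) = 208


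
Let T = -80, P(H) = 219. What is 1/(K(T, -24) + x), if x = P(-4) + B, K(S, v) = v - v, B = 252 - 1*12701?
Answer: -1/12230 ≈ -8.1766e-5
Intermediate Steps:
B = -12449 (B = 252 - 12701 = -12449)
K(S, v) = 0
x = -12230 (x = 219 - 12449 = -12230)
1/(K(T, -24) + x) = 1/(0 - 12230) = 1/(-12230) = -1/12230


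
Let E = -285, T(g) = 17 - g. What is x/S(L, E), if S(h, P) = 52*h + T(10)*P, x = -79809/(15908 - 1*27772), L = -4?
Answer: -79809/26136392 ≈ -0.0030536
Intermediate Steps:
x = 79809/11864 (x = -79809/(15908 - 27772) = -79809/(-11864) = -79809*(-1/11864) = 79809/11864 ≈ 6.7270)
S(h, P) = 7*P + 52*h (S(h, P) = 52*h + (17 - 1*10)*P = 52*h + (17 - 10)*P = 52*h + 7*P = 7*P + 52*h)
x/S(L, E) = 79809/(11864*(7*(-285) + 52*(-4))) = 79809/(11864*(-1995 - 208)) = (79809/11864)/(-2203) = (79809/11864)*(-1/2203) = -79809/26136392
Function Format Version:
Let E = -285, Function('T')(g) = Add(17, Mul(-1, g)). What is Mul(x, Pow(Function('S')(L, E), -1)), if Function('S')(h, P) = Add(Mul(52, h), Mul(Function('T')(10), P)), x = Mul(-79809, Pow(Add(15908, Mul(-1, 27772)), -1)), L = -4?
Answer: Rational(-79809, 26136392) ≈ -0.0030536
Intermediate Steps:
x = Rational(79809, 11864) (x = Mul(-79809, Pow(Add(15908, -27772), -1)) = Mul(-79809, Pow(-11864, -1)) = Mul(-79809, Rational(-1, 11864)) = Rational(79809, 11864) ≈ 6.7270)
Function('S')(h, P) = Add(Mul(7, P), Mul(52, h)) (Function('S')(h, P) = Add(Mul(52, h), Mul(Add(17, Mul(-1, 10)), P)) = Add(Mul(52, h), Mul(Add(17, -10), P)) = Add(Mul(52, h), Mul(7, P)) = Add(Mul(7, P), Mul(52, h)))
Mul(x, Pow(Function('S')(L, E), -1)) = Mul(Rational(79809, 11864), Pow(Add(Mul(7, -285), Mul(52, -4)), -1)) = Mul(Rational(79809, 11864), Pow(Add(-1995, -208), -1)) = Mul(Rational(79809, 11864), Pow(-2203, -1)) = Mul(Rational(79809, 11864), Rational(-1, 2203)) = Rational(-79809, 26136392)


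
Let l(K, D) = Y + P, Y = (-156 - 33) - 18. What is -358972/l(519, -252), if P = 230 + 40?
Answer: -358972/63 ≈ -5698.0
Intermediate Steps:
P = 270
Y = -207 (Y = -189 - 18 = -207)
l(K, D) = 63 (l(K, D) = -207 + 270 = 63)
-358972/l(519, -252) = -358972/63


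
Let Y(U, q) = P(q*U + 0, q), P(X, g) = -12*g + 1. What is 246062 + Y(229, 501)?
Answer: 240051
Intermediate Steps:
P(X, g) = 1 - 12*g
Y(U, q) = 1 - 12*q
246062 + Y(229, 501) = 246062 + (1 - 12*501) = 246062 + (1 - 6012) = 246062 - 6011 = 240051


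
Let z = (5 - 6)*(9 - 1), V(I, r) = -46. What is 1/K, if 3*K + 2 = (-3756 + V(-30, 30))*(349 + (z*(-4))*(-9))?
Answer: -1/77308 ≈ -1.2935e-5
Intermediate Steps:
z = -8 (z = -1*8 = -8)
K = -77308 (K = -⅔ + ((-3756 - 46)*(349 - 8*(-4)*(-9)))/3 = -⅔ + (-3802*(349 + 32*(-9)))/3 = -⅔ + (-3802*(349 - 288))/3 = -⅔ + (-3802*61)/3 = -⅔ + (⅓)*(-231922) = -⅔ - 231922/3 = -77308)
1/K = 1/(-77308) = -1/77308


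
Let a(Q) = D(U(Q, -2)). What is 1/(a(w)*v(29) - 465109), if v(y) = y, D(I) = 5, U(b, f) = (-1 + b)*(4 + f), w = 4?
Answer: -1/464964 ≈ -2.1507e-6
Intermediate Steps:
a(Q) = 5
1/(a(w)*v(29) - 465109) = 1/(5*29 - 465109) = 1/(145 - 465109) = 1/(-464964) = -1/464964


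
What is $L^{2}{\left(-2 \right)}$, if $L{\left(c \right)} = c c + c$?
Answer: $4$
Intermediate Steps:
$L{\left(c \right)} = c + c^{2}$ ($L{\left(c \right)} = c^{2} + c = c + c^{2}$)
$L^{2}{\left(-2 \right)} = \left(- 2 \left(1 - 2\right)\right)^{2} = \left(\left(-2\right) \left(-1\right)\right)^{2} = 2^{2} = 4$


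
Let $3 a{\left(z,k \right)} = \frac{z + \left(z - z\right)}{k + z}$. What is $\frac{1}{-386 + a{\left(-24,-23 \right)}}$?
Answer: $- \frac{47}{18134} \approx -0.0025918$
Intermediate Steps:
$a{\left(z,k \right)} = \frac{z}{3 \left(k + z\right)}$ ($a{\left(z,k \right)} = \frac{\left(z + \left(z - z\right)\right) \frac{1}{k + z}}{3} = \frac{\left(z + 0\right) \frac{1}{k + z}}{3} = \frac{z \frac{1}{k + z}}{3} = \frac{z}{3 \left(k + z\right)}$)
$\frac{1}{-386 + a{\left(-24,-23 \right)}} = \frac{1}{-386 + \frac{1}{3} \left(-24\right) \frac{1}{-23 - 24}} = \frac{1}{-386 + \frac{1}{3} \left(-24\right) \frac{1}{-47}} = \frac{1}{-386 + \frac{1}{3} \left(-24\right) \left(- \frac{1}{47}\right)} = \frac{1}{-386 + \frac{8}{47}} = \frac{1}{- \frac{18134}{47}} = - \frac{47}{18134}$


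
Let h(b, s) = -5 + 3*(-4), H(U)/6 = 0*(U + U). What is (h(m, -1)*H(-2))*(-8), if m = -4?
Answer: 0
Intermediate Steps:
H(U) = 0 (H(U) = 6*(0*(U + U)) = 6*(0*(2*U)) = 6*0 = 0)
h(b, s) = -17 (h(b, s) = -5 - 12 = -17)
(h(m, -1)*H(-2))*(-8) = -17*0*(-8) = 0*(-8) = 0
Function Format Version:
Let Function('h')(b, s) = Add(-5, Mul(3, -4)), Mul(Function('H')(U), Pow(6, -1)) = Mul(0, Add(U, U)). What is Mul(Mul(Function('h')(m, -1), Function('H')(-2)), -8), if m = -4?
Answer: 0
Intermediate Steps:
Function('H')(U) = 0 (Function('H')(U) = Mul(6, Mul(0, Add(U, U))) = Mul(6, Mul(0, Mul(2, U))) = Mul(6, 0) = 0)
Function('h')(b, s) = -17 (Function('h')(b, s) = Add(-5, -12) = -17)
Mul(Mul(Function('h')(m, -1), Function('H')(-2)), -8) = Mul(Mul(-17, 0), -8) = Mul(0, -8) = 0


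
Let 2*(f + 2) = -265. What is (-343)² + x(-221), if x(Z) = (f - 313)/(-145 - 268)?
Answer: 97178969/826 ≈ 1.1765e+5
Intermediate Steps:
f = -269/2 (f = -2 + (½)*(-265) = -2 - 265/2 = -269/2 ≈ -134.50)
x(Z) = 895/826 (x(Z) = (-269/2 - 313)/(-145 - 268) = -895/2/(-413) = -895/2*(-1/413) = 895/826)
(-343)² + x(-221) = (-343)² + 895/826 = 117649 + 895/826 = 97178969/826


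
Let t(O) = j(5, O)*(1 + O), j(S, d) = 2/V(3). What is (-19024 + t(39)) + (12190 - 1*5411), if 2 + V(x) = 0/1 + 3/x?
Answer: -12325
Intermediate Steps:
V(x) = -2 + 3/x (V(x) = -2 + (0/1 + 3/x) = -2 + (0*1 + 3/x) = -2 + (0 + 3/x) = -2 + 3/x)
j(S, d) = -2 (j(S, d) = 2/(-2 + 3/3) = 2/(-2 + 3*(⅓)) = 2/(-2 + 1) = 2/(-1) = 2*(-1) = -2)
t(O) = -2 - 2*O (t(O) = -2*(1 + O) = -2 - 2*O)
(-19024 + t(39)) + (12190 - 1*5411) = (-19024 + (-2 - 2*39)) + (12190 - 1*5411) = (-19024 + (-2 - 78)) + (12190 - 5411) = (-19024 - 80) + 6779 = -19104 + 6779 = -12325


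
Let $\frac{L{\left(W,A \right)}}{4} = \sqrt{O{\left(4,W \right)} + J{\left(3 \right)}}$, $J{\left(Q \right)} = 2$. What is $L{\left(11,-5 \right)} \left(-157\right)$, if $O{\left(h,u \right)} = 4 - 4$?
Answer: $- 628 \sqrt{2} \approx -888.13$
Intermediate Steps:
$O{\left(h,u \right)} = 0$
$L{\left(W,A \right)} = 4 \sqrt{2}$ ($L{\left(W,A \right)} = 4 \sqrt{0 + 2} = 4 \sqrt{2}$)
$L{\left(11,-5 \right)} \left(-157\right) = 4 \sqrt{2} \left(-157\right) = - 628 \sqrt{2}$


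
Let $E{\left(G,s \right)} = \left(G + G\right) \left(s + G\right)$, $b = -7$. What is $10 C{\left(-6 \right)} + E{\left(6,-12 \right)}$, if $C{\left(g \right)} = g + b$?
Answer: $-202$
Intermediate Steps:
$E{\left(G,s \right)} = 2 G \left(G + s\right)$
$C{\left(g \right)} = -7 + g$ ($C{\left(g \right)} = g - 7 = -7 + g$)
$10 C{\left(-6 \right)} + E{\left(6,-12 \right)} = 10 \left(-7 - 6\right) + 2 \cdot 6 \left(6 - 12\right) = 10 \left(-13\right) + 2 \cdot 6 \left(-6\right) = -130 - 72 = -202$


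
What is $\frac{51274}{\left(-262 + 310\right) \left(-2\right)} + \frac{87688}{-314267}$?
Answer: $- \frac{8061072103}{15084816} \approx -534.38$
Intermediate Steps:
$\frac{51274}{\left(-262 + 310\right) \left(-2\right)} + \frac{87688}{-314267} = \frac{51274}{48 \left(-2\right)} + 87688 \left(- \frac{1}{314267}\right) = \frac{51274}{-96} - \frac{87688}{314267} = 51274 \left(- \frac{1}{96}\right) - \frac{87688}{314267} = - \frac{25637}{48} - \frac{87688}{314267} = - \frac{8061072103}{15084816}$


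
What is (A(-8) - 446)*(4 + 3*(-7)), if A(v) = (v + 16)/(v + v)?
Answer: 15181/2 ≈ 7590.5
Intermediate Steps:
A(v) = (16 + v)/(2*v) (A(v) = (16 + v)/((2*v)) = (16 + v)*(1/(2*v)) = (16 + v)/(2*v))
(A(-8) - 446)*(4 + 3*(-7)) = ((½)*(16 - 8)/(-8) - 446)*(4 + 3*(-7)) = ((½)*(-⅛)*8 - 446)*(4 - 21) = (-½ - 446)*(-17) = -893/2*(-17) = 15181/2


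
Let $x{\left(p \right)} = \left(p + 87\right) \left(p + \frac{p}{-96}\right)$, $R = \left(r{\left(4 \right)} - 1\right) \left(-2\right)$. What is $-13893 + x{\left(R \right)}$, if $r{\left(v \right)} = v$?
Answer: $- \frac{229983}{16} \approx -14374.0$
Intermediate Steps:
$R = -6$ ($R = \left(4 - 1\right) \left(-2\right) = 3 \left(-2\right) = -6$)
$x{\left(p \right)} = \frac{95 p \left(87 + p\right)}{96}$ ($x{\left(p \right)} = \left(87 + p\right) \left(p + p \left(- \frac{1}{96}\right)\right) = \left(87 + p\right) \left(p - \frac{p}{96}\right) = \left(87 + p\right) \frac{95 p}{96} = \frac{95 p \left(87 + p\right)}{96}$)
$-13893 + x{\left(R \right)} = -13893 + \frac{95}{96} \left(-6\right) \left(87 - 6\right) = -13893 + \frac{95}{96} \left(-6\right) 81 = -13893 - \frac{7695}{16} = - \frac{229983}{16}$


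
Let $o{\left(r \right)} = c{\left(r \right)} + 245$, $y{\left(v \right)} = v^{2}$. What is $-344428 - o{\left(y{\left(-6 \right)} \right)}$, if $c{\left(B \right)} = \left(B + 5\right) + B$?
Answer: $-344750$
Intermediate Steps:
$c{\left(B \right)} = 5 + 2 B$ ($c{\left(B \right)} = \left(5 + B\right) + B = 5 + 2 B$)
$o{\left(r \right)} = 250 + 2 r$ ($o{\left(r \right)} = \left(5 + 2 r\right) + 245 = 250 + 2 r$)
$-344428 - o{\left(y{\left(-6 \right)} \right)} = -344428 - \left(250 + 2 \left(-6\right)^{2}\right) = -344428 - \left(250 + 2 \cdot 36\right) = -344428 - \left(250 + 72\right) = -344428 - 322 = -344750$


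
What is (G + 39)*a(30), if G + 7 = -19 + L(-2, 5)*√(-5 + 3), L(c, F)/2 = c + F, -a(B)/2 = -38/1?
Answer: 988 + 456*I*√2 ≈ 988.0 + 644.88*I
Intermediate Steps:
a(B) = 76 (a(B) = -(-76)/1 = -(-76) = -2*(-38) = 76)
L(c, F) = 2*F + 2*c (L(c, F) = 2*(c + F) = 2*(F + c) = 2*F + 2*c)
G = -26 + 6*I*√2 (G = -7 + (-19 + (2*5 + 2*(-2))*√(-5 + 3)) = -7 + (-19 + (10 - 4)*√(-2)) = -7 + (-19 + 6*(I*√2)) = -7 + (-19 + 6*I*√2) = -26 + 6*I*√2 ≈ -26.0 + 8.4853*I)
(G + 39)*a(30) = ((-26 + 6*I*√2) + 39)*76 = (13 + 6*I*√2)*76 = 988 + 456*I*√2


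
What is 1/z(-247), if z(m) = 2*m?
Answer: -1/494 ≈ -0.0020243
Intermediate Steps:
1/z(-247) = 1/(2*(-247)) = 1/(-494) = -1/494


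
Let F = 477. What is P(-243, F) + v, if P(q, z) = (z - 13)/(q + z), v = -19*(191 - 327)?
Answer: 302560/117 ≈ 2586.0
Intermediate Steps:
v = 2584 (v = -19*(-136) = 2584)
P(q, z) = (-13 + z)/(q + z)
P(-243, F) + v = (-13 + 477)/(-243 + 477) + 2584 = 464/234 + 2584 = (1/234)*464 + 2584 = 232/117 + 2584 = 302560/117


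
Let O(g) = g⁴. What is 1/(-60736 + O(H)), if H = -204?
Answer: 1/1731830720 ≈ 5.7742e-10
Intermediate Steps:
1/(-60736 + O(H)) = 1/(-60736 + (-204)⁴) = 1/(-60736 + 1731891456) = 1/1731830720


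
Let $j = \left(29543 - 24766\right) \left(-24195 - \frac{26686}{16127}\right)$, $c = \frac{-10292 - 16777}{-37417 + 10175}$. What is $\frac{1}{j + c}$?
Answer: $- \frac{439331734}{50781221086804571} \approx -8.6515 \cdot 10^{-9}$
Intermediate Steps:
$c = \frac{27069}{27242}$ ($c = - \frac{27069}{-27242} = \left(-27069\right) \left(- \frac{1}{27242}\right) = \frac{27069}{27242} \approx 0.99365$)
$j = - \frac{1864078317427}{16127}$ ($j = 4777 \left(-24195 - \frac{26686}{16127}\right) = 4777 \left(- \frac{390219451}{16127}\right) = - \frac{1864078317427}{16127} \approx -1.1559 \cdot 10^{8}$)
$\frac{1}{j + c} = \frac{1}{- \frac{1864078317427}{16127} + \frac{27069}{27242}} = \frac{1}{- \frac{50781221086804571}{439331734}} = - \frac{439331734}{50781221086804571}$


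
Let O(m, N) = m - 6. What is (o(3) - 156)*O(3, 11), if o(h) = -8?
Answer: 492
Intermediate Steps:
O(m, N) = -6 + m
(o(3) - 156)*O(3, 11) = (-8 - 156)*(-6 + 3) = -164*(-3) = 492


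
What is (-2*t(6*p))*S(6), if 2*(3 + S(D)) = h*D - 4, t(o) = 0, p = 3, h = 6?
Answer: 0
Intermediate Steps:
S(D) = -5 + 3*D (S(D) = -3 + (6*D - 4)/2 = -3 + (-4 + 6*D)/2 = -3 + (-2 + 3*D) = -5 + 3*D)
(-2*t(6*p))*S(6) = (-2*0)*(-5 + 3*6) = 0*(-5 + 18) = 0*13 = 0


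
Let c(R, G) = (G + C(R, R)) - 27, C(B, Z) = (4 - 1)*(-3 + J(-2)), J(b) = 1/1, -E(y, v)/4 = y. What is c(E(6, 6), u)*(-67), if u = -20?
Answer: 3551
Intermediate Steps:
E(y, v) = -4*y
J(b) = 1
C(B, Z) = -6 (C(B, Z) = (4 - 1)*(-3 + 1) = 3*(-2) = -6)
c(R, G) = -33 + G (c(R, G) = (G - 6) - 27 = (-6 + G) - 27 = -33 + G)
c(E(6, 6), u)*(-67) = (-33 - 20)*(-67) = -53*(-67) = 3551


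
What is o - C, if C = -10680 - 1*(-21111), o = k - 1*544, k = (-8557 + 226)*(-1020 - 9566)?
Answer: 88180991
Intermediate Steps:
k = 88191966 (k = -8331*(-10586) = 88191966)
o = 88191422 (o = 88191966 - 1*544 = 88191966 - 544 = 88191422)
C = 10431 (C = -10680 + 21111 = 10431)
o - C = 88191422 - 1*10431 = 88191422 - 10431 = 88180991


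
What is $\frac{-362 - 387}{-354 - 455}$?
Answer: $\frac{749}{809} \approx 0.92583$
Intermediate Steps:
$\frac{-362 - 387}{-354 - 455} = - \frac{749}{-809} = \left(-749\right) \left(- \frac{1}{809}\right) = \frac{749}{809}$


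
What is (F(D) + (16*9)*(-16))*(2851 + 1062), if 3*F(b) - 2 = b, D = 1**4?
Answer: -9011639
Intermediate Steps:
D = 1
F(b) = 2/3 + b/3
(F(D) + (16*9)*(-16))*(2851 + 1062) = ((2/3 + (1/3)*1) + (16*9)*(-16))*(2851 + 1062) = ((2/3 + 1/3) + 144*(-16))*3913 = (1 - 2304)*3913 = -2303*3913 = -9011639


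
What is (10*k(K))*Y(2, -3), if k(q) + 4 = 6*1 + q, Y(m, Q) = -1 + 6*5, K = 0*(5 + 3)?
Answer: 580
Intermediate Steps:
K = 0 (K = 0*8 = 0)
Y(m, Q) = 29 (Y(m, Q) = -1 + 30 = 29)
k(q) = 2 + q (k(q) = -4 + (6*1 + q) = -4 + (6 + q) = 2 + q)
(10*k(K))*Y(2, -3) = (10*(2 + 0))*29 = (10*2)*29 = 20*29 = 580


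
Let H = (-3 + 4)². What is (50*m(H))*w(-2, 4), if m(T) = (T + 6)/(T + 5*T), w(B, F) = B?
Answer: -350/3 ≈ -116.67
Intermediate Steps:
H = 1 (H = 1² = 1)
m(T) = (6 + T)/(6*T) (m(T) = (6 + T)/((6*T)) = (6 + T)*(1/(6*T)) = (6 + T)/(6*T))
(50*m(H))*w(-2, 4) = (50*((⅙)*(6 + 1)/1))*(-2) = (50*((⅙)*1*7))*(-2) = (50*(7/6))*(-2) = (175/3)*(-2) = -350/3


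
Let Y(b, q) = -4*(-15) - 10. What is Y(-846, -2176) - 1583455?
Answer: -1583405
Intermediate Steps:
Y(b, q) = 50 (Y(b, q) = 60 - 10 = 50)
Y(-846, -2176) - 1583455 = 50 - 1583455 = -1583405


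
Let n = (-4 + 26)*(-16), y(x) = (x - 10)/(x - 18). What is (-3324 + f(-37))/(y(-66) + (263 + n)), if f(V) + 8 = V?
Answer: 70749/1850 ≈ 38.243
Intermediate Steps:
y(x) = (-10 + x)/(-18 + x)
n = -352 (n = 22*(-16) = -352)
f(V) = -8 + V
(-3324 + f(-37))/(y(-66) + (263 + n)) = (-3324 + (-8 - 37))/((-10 - 66)/(-18 - 66) + (263 - 352)) = (-3324 - 45)/(-76/(-84) - 89) = -3369/(-1/84*(-76) - 89) = -3369/(19/21 - 89) = -3369/(-1850/21) = -3369*(-21/1850) = 70749/1850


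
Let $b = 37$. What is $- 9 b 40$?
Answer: $-13320$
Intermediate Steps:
$- 9 b 40 = \left(-9\right) 37 \cdot 40 = \left(-333\right) 40 = -13320$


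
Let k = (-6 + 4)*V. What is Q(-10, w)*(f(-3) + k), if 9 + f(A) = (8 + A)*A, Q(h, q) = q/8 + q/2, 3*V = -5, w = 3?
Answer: -155/4 ≈ -38.750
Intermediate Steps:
V = -5/3 (V = (⅓)*(-5) = -5/3 ≈ -1.6667)
k = 10/3 (k = (-6 + 4)*(-5/3) = -2*(-5/3) = 10/3 ≈ 3.3333)
Q(h, q) = 5*q/8 (Q(h, q) = q*(⅛) + q*(½) = q/8 + q/2 = 5*q/8)
f(A) = -9 + A*(8 + A) (f(A) = -9 + (8 + A)*A = -9 + A*(8 + A))
Q(-10, w)*(f(-3) + k) = ((5/8)*3)*((-9 + (-3)² + 8*(-3)) + 10/3) = 15*((-9 + 9 - 24) + 10/3)/8 = 15*(-24 + 10/3)/8 = (15/8)*(-62/3) = -155/4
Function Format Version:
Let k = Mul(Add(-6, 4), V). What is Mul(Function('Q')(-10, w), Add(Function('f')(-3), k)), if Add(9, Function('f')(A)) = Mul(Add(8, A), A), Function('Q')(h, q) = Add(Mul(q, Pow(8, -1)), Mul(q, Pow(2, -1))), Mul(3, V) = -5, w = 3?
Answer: Rational(-155, 4) ≈ -38.750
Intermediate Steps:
V = Rational(-5, 3) (V = Mul(Rational(1, 3), -5) = Rational(-5, 3) ≈ -1.6667)
k = Rational(10, 3) (k = Mul(Add(-6, 4), Rational(-5, 3)) = Mul(-2, Rational(-5, 3)) = Rational(10, 3) ≈ 3.3333)
Function('Q')(h, q) = Mul(Rational(5, 8), q) (Function('Q')(h, q) = Add(Mul(q, Rational(1, 8)), Mul(q, Rational(1, 2))) = Add(Mul(Rational(1, 8), q), Mul(Rational(1, 2), q)) = Mul(Rational(5, 8), q))
Function('f')(A) = Add(-9, Mul(A, Add(8, A))) (Function('f')(A) = Add(-9, Mul(Add(8, A), A)) = Add(-9, Mul(A, Add(8, A))))
Mul(Function('Q')(-10, w), Add(Function('f')(-3), k)) = Mul(Mul(Rational(5, 8), 3), Add(Add(-9, Pow(-3, 2), Mul(8, -3)), Rational(10, 3))) = Mul(Rational(15, 8), Add(Add(-9, 9, -24), Rational(10, 3))) = Mul(Rational(15, 8), Add(-24, Rational(10, 3))) = Mul(Rational(15, 8), Rational(-62, 3)) = Rational(-155, 4)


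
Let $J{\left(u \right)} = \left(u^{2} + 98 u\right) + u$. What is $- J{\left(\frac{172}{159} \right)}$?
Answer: $- \frac{2737036}{25281} \approx -108.26$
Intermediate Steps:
$J{\left(u \right)} = u^{2} + 99 u$
$- J{\left(\frac{172}{159} \right)} = - \frac{172}{159} \left(99 + \frac{172}{159}\right) = - 172 \cdot \frac{1}{159} \left(99 + 172 \cdot \frac{1}{159}\right) = - \frac{172 \left(99 + \frac{172}{159}\right)}{159} = - \frac{172 \cdot 15913}{159 \cdot 159} = \left(-1\right) \frac{2737036}{25281} = - \frac{2737036}{25281}$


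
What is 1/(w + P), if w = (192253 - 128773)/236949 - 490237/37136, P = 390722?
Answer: 266646608/104181247371775 ≈ 2.5594e-6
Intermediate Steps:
w = -3448599201/266646608 (w = 63480*(1/236949) - 490237*1/37136 = 21160/78983 - 44567/3376 = -3448599201/266646608 ≈ -12.933)
1/(w + P) = 1/(-3448599201/266646608 + 390722) = 1/(104181247371775/266646608) = 266646608/104181247371775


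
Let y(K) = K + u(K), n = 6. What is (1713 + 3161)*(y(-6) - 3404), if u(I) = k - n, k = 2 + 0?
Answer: -16639836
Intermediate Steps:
k = 2
u(I) = -4 (u(I) = 2 - 1*6 = 2 - 6 = -4)
y(K) = -4 + K (y(K) = K - 4 = -4 + K)
(1713 + 3161)*(y(-6) - 3404) = (1713 + 3161)*((-4 - 6) - 3404) = 4874*(-10 - 3404) = 4874*(-3414) = -16639836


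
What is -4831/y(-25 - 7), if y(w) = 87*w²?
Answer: -4831/89088 ≈ -0.054227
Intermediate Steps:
-4831/y(-25 - 7) = -4831*1/(87*(-25 - 7)²) = -4831/(87*(-32)²) = -4831/(87*1024) = -4831/89088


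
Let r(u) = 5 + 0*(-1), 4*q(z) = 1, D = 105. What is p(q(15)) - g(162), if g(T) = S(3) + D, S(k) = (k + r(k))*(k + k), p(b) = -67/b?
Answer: -421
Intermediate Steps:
q(z) = 1/4 (q(z) = (1/4)*1 = 1/4)
r(u) = 5 (r(u) = 5 + 0 = 5)
S(k) = 2*k*(5 + k) (S(k) = (k + 5)*(k + k) = (5 + k)*(2*k) = 2*k*(5 + k))
g(T) = 153 (g(T) = 2*3*(5 + 3) + 105 = 2*3*8 + 105 = 48 + 105 = 153)
p(q(15)) - g(162) = -67/1/4 - 1*153 = -67*4 - 153 = -268 - 153 = -421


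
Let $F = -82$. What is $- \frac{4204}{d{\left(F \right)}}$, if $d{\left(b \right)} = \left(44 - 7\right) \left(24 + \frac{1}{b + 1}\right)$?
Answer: $- \frac{340524}{71891} \approx -4.7367$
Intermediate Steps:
$d{\left(b \right)} = 888 + \frac{37}{1 + b}$ ($d{\left(b \right)} = 37 \left(24 + \frac{1}{1 + b}\right) = 888 + \frac{37}{1 + b}$)
$- \frac{4204}{d{\left(F \right)}} = - \frac{4204}{37 \frac{1}{1 - 82} \left(25 + 24 \left(-82\right)\right)} = - \frac{4204}{37 \frac{1}{-81} \left(25 - 1968\right)} = - \frac{4204}{37 \left(- \frac{1}{81}\right) \left(-1943\right)} = - \frac{4204}{\frac{71891}{81}} = \left(-4204\right) \frac{81}{71891} = - \frac{340524}{71891}$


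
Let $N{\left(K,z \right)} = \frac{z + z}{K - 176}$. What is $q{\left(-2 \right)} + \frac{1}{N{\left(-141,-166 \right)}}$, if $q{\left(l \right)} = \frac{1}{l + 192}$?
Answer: $\frac{30281}{31540} \approx 0.96008$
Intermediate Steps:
$N{\left(K,z \right)} = \frac{2 z}{-176 + K}$
$q{\left(l \right)} = \frac{1}{192 + l}$
$q{\left(-2 \right)} + \frac{1}{N{\left(-141,-166 \right)}} = \frac{1}{192 - 2} + \frac{1}{2 \left(-166\right) \frac{1}{-176 - 141}} = \frac{1}{190} + \frac{1}{2 \left(-166\right) \frac{1}{-317}} = \frac{1}{190} + \frac{1}{2 \left(-166\right) \left(- \frac{1}{317}\right)} = \frac{1}{190} + \frac{1}{\frac{332}{317}} = \frac{1}{190} + \frac{317}{332} = \frac{30281}{31540}$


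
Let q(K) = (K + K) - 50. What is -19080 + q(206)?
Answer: -18718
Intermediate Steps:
q(K) = -50 + 2*K (q(K) = 2*K - 50 = -50 + 2*K)
-19080 + q(206) = -19080 + (-50 + 2*206) = -19080 + (-50 + 412) = -19080 + 362 = -18718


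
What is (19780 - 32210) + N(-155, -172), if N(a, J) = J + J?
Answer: -12774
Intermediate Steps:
N(a, J) = 2*J
(19780 - 32210) + N(-155, -172) = (19780 - 32210) + 2*(-172) = -12430 - 344 = -12774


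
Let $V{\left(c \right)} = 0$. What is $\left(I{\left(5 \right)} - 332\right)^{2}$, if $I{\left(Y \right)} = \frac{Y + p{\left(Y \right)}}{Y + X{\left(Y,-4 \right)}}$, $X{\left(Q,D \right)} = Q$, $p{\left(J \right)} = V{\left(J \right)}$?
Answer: $\frac{439569}{4} \approx 1.0989 \cdot 10^{5}$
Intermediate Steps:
$p{\left(J \right)} = 0$
$I{\left(Y \right)} = \frac{1}{2}$ ($I{\left(Y \right)} = \frac{Y + 0}{Y + Y} = \frac{Y}{2 Y} = Y \frac{1}{2 Y} = \frac{1}{2}$)
$\left(I{\left(5 \right)} - 332\right)^{2} = \left(\frac{1}{2} - 332\right)^{2} = \left(- \frac{663}{2}\right)^{2} = \frac{439569}{4}$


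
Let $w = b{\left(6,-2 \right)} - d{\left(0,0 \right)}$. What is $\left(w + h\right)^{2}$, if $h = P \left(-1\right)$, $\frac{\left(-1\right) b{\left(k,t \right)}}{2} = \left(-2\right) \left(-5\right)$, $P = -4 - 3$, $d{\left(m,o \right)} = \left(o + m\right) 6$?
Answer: $169$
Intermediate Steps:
$d{\left(m,o \right)} = 6 m + 6 o$ ($d{\left(m,o \right)} = \left(m + o\right) 6 = 6 m + 6 o$)
$P = -7$ ($P = -4 - 3 = -7$)
$b{\left(k,t \right)} = -20$ ($b{\left(k,t \right)} = - 2 \left(\left(-2\right) \left(-5\right)\right) = \left(-2\right) 10 = -20$)
$w = -20$ ($w = -20 - \left(6 \cdot 0 + 6 \cdot 0\right) = -20 - \left(0 + 0\right) = -20 - 0 = -20 + 0 = -20$)
$h = 7$ ($h = \left(-7\right) \left(-1\right) = 7$)
$\left(w + h\right)^{2} = \left(-20 + 7\right)^{2} = \left(-13\right)^{2} = 169$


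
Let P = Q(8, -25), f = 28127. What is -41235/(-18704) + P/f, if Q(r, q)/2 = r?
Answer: 1160116109/526087408 ≈ 2.2052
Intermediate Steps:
Q(r, q) = 2*r
P = 16 (P = 2*8 = 16)
-41235/(-18704) + P/f = -41235/(-18704) + 16/28127 = -41235*(-1/18704) + 16*(1/28127) = 41235/18704 + 16/28127 = 1160116109/526087408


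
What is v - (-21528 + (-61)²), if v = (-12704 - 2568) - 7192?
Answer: -4657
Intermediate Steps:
v = -22464 (v = -15272 - 7192 = -22464)
v - (-21528 + (-61)²) = -22464 - (-21528 + (-61)²) = -22464 - (-21528 + 3721) = -22464 - 1*(-17807) = -22464 + 17807 = -4657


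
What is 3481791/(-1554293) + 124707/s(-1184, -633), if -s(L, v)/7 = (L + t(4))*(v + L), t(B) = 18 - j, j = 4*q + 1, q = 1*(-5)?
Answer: -50988611206314/22675103409049 ≈ -2.2487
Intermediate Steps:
q = -5
j = -19 (j = 4*(-5) + 1 = -20 + 1 = -19)
t(B) = 37 (t(B) = 18 - 1*(-19) = 18 + 19 = 37)
s(L, v) = -7*(37 + L)*(L + v) (s(L, v) = -7*(L + 37)*(v + L) = -7*(37 + L)*(L + v))
3481791/(-1554293) + 124707/s(-1184, -633) = 3481791/(-1554293) + 124707/(-259*(-1184) - 259*(-633) - 7*(-1184)² - 7*(-1184)*(-633)) = 3481791*(-1/1554293) + 124707/(306656 + 163947 - 7*1401856 - 5246304) = -3481791/1554293 + 124707/(306656 + 163947 - 9812992 - 5246304) = -3481791/1554293 + 124707/(-14588693) = -3481791/1554293 + 124707*(-1/14588693) = -3481791/1554293 - 124707/14588693 = -50988611206314/22675103409049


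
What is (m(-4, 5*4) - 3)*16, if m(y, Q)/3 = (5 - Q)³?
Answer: -162048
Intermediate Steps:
m(y, Q) = 3*(5 - Q)³
(m(-4, 5*4) - 3)*16 = (-3*(-5 + 5*4)³ - 3)*16 = (-3*(-5 + 20)³ - 3)*16 = (-3*15³ - 3)*16 = (-3*3375 - 3)*16 = (-10125 - 3)*16 = -10128*16 = -162048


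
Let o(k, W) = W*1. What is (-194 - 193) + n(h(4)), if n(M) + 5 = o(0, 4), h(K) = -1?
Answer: -388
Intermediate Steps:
o(k, W) = W
n(M) = -1 (n(M) = -5 + 4 = -1)
(-194 - 193) + n(h(4)) = (-194 - 193) - 1 = -387 - 1 = -388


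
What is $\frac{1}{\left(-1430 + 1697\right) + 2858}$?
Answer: $\frac{1}{3125} \approx 0.00032$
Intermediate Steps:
$\frac{1}{\left(-1430 + 1697\right) + 2858} = \frac{1}{267 + 2858} = \frac{1}{3125}$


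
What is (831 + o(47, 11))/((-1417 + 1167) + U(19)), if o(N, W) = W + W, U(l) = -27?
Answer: -853/277 ≈ -3.0794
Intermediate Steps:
o(N, W) = 2*W
(831 + o(47, 11))/((-1417 + 1167) + U(19)) = (831 + 2*11)/((-1417 + 1167) - 27) = (831 + 22)/(-250 - 27) = 853/(-277) = 853*(-1/277) = -853/277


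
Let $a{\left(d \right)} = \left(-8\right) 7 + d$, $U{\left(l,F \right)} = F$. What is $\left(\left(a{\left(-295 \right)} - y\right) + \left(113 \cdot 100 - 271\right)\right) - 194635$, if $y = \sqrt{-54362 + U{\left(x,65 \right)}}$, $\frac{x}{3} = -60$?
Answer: $-183957 - 3 i \sqrt{6033} \approx -1.8396 \cdot 10^{5} - 233.02 i$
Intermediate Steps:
$x = -180$ ($x = 3 \left(-60\right) = -180$)
$y = 3 i \sqrt{6033}$ ($y = \sqrt{-54362 + 65} = \sqrt{-54297} = 3 i \sqrt{6033} \approx 233.02 i$)
$a{\left(d \right)} = -56 + d$
$\left(\left(a{\left(-295 \right)} - y\right) + \left(113 \cdot 100 - 271\right)\right) - 194635 = \left(\left(\left(-56 - 295\right) - 3 i \sqrt{6033}\right) + \left(113 \cdot 100 - 271\right)\right) - 194635 = \left(\left(-351 - 3 i \sqrt{6033}\right) + \left(11300 - 271\right)\right) - 194635 = \left(\left(-351 - 3 i \sqrt{6033}\right) + 11029\right) - 194635 = \left(10678 - 3 i \sqrt{6033}\right) - 194635 = -183957 - 3 i \sqrt{6033}$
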